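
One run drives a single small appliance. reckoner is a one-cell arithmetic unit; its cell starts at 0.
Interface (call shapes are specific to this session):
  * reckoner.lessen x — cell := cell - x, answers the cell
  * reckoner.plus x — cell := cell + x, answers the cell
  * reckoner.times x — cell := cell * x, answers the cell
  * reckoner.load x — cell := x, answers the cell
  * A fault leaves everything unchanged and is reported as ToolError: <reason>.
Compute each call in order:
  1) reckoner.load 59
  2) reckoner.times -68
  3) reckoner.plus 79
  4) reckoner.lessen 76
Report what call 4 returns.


Answer: -4009

Derivation:
[in] reckoner.load x→59
[out] 59
[in] reckoner.times x→-68
[out] -4012
[in] reckoner.plus x→79
[out] -3933
[in] reckoner.lessen x→76
[out] -4009


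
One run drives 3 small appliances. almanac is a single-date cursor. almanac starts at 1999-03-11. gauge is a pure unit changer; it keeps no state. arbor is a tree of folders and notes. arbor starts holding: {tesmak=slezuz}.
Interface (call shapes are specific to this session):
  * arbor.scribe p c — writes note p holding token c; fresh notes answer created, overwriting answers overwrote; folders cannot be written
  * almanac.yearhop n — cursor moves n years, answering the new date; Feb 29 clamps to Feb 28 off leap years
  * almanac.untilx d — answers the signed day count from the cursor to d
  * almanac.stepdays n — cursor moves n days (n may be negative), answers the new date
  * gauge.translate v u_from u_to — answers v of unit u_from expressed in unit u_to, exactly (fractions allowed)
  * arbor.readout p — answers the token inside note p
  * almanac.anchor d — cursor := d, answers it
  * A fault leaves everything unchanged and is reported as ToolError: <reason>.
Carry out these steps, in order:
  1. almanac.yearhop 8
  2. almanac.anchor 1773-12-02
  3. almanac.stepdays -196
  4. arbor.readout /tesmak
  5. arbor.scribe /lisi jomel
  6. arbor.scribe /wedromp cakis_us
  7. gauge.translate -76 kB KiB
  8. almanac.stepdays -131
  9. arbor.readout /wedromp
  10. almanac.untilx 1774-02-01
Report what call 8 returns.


-- 1. almanac.yearhop(n='8') ~> 2007-03-11
-- 2. almanac.anchor(d='1773-12-02') ~> 1773-12-02
-- 3. almanac.stepdays(n='-196') ~> 1773-05-20
-- 4. arbor.readout(p='/tesmak') ~> slezuz
-- 5. arbor.scribe(p='/lisi', c='jomel') ~> created
-- 6. arbor.scribe(p='/wedromp', c='cakis_us') ~> created
-- 7. gauge.translate(v='-76', u_from='kB', u_to='KiB') ~> -2375/32
-- 8. almanac.stepdays(n='-131') ~> 1773-01-09
-- 9. arbor.readout(p='/wedromp') ~> cakis_us
-- 10. almanac.untilx(d='1774-02-01') ~> 388

Answer: 1773-01-09


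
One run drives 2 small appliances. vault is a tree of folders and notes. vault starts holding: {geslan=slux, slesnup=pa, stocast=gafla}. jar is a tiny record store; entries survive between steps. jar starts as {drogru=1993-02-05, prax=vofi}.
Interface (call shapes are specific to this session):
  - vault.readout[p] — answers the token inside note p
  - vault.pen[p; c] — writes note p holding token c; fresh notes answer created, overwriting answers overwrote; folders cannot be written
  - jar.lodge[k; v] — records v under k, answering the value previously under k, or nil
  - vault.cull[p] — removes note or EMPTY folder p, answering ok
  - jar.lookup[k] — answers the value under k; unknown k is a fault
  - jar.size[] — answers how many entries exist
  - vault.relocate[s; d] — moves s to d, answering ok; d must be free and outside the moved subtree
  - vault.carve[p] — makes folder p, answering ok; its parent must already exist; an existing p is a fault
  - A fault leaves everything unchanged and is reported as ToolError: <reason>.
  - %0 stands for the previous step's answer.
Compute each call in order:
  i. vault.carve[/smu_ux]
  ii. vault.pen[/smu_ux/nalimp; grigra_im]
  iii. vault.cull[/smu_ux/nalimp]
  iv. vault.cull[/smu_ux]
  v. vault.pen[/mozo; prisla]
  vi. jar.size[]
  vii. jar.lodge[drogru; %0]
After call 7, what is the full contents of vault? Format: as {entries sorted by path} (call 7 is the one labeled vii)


Then vault.carve passing p: /smu_ux, which returns ok.
I call vault.pen passing p: /smu_ux/nalimp, c: grigra_im, — result: created.
Calling vault.cull passing p: /smu_ux/nalimp, and see ok.
Next I call vault.cull passing p: /smu_ux, yielding ok.
I try vault.pen passing p: /mozo, c: prisla, which returns created.
I try jar.size, and see 2.
I try jar.lodge passing k: drogru, v: %0, and observe 1993-02-05.

Answer: {geslan=slux, mozo=prisla, slesnup=pa, stocast=gafla}


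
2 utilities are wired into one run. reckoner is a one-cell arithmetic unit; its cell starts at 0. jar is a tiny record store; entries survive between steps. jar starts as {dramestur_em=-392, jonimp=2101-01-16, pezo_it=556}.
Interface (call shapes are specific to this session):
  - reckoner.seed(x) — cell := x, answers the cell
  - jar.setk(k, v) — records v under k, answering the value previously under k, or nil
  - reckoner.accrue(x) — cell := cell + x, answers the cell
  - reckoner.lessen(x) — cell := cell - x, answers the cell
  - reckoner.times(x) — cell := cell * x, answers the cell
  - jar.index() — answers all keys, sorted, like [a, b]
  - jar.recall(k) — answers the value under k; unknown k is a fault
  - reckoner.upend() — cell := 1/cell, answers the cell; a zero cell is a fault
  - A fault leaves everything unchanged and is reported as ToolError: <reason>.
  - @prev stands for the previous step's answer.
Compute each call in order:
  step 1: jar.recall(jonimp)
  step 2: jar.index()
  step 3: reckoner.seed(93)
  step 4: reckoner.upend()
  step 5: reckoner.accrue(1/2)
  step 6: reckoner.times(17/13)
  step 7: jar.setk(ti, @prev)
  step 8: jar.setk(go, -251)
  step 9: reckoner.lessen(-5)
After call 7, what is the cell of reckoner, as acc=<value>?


Answer: acc=1615/2418

Derivation:
Using jar.recall on k→jonimp, and observe 2101-01-16.
I call jar.index(): [dramestur_em, jonimp, pezo_it].
Invoking reckoner.seed on x→93, and observe 93.
Invoking reckoner.upend(), and see 1/93.
Then reckoner.accrue on x→1/2, and see 95/186.
I call reckoner.times on x→17/13, yielding 1615/2418.
I invoke jar.setk on k→ti, v→@prev, and get nil.
I invoke jar.setk on k→go, v→-251, and observe nil.
Next I call reckoner.lessen on x→-5, — result: 13705/2418.


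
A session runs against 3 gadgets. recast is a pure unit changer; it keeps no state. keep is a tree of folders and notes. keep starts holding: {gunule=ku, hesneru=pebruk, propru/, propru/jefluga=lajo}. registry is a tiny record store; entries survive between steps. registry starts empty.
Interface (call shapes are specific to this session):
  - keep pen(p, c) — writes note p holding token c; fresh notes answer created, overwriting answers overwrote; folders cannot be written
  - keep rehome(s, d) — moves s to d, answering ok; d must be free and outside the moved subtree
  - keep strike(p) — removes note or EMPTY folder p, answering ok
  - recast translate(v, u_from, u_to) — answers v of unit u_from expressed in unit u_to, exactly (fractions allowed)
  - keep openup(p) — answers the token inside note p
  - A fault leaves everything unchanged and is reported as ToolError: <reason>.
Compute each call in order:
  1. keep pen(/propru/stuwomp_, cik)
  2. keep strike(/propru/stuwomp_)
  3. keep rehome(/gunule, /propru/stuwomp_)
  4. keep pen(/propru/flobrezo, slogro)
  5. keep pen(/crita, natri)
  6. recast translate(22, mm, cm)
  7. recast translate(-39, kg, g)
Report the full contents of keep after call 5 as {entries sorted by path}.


Now I run keep pen on p: /propru/stuwomp_, c: cik, and see created.
I invoke keep strike on p: /propru/stuwomp_, which returns ok.
I try keep rehome on s: /gunule, d: /propru/stuwomp_, yielding ok.
Using keep pen on p: /propru/flobrezo, c: slogro, and get created.
Now I run keep pen on p: /crita, c: natri, which returns created.
I try recast translate on v: 22, u_from: mm, u_to: cm, which returns 11/5.
I use recast translate on v: -39, u_from: kg, u_to: g, — result: -39000.

Answer: {crita=natri, hesneru=pebruk, propru/, propru/flobrezo=slogro, propru/jefluga=lajo, propru/stuwomp_=ku}


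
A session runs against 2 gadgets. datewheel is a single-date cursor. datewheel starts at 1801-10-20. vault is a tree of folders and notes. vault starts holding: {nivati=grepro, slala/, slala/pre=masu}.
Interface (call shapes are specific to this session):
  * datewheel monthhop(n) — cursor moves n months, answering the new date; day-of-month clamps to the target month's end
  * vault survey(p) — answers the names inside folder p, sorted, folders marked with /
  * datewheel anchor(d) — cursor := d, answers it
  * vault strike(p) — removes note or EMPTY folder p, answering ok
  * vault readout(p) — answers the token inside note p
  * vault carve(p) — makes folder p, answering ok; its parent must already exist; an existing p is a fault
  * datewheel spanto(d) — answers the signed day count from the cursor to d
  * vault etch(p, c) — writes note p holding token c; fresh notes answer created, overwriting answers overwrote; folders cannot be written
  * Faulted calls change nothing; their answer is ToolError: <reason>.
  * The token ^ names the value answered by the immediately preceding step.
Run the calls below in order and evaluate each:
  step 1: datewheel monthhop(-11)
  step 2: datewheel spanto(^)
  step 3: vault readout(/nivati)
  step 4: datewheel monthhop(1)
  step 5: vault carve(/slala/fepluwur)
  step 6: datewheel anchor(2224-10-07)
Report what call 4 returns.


! 1. datewheel monthhop(n: -11) ~> 1800-11-20
! 2. datewheel spanto(d: ^) ~> 0
! 3. vault readout(p: /nivati) ~> grepro
! 4. datewheel monthhop(n: 1) ~> 1800-12-20
! 5. vault carve(p: /slala/fepluwur) ~> ok
! 6. datewheel anchor(d: 2224-10-07) ~> 2224-10-07

Answer: 1800-12-20


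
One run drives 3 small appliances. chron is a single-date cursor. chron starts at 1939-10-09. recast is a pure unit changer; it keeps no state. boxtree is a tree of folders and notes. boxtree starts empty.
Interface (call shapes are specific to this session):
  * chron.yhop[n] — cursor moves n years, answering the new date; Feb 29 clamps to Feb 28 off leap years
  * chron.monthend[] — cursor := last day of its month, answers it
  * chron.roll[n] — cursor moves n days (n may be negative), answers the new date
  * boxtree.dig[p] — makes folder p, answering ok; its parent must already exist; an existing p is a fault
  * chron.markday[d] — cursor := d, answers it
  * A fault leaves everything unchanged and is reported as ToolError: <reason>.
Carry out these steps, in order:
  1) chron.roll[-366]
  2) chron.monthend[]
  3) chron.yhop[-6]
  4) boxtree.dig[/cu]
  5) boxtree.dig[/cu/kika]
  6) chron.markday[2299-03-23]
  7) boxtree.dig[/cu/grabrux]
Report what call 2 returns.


·→ roll(n: -366)
·← 1938-10-08
·→ monthend()
·← 1938-10-31
·→ yhop(n: -6)
·← 1932-10-31
·→ dig(p: /cu)
·← ok
·→ dig(p: /cu/kika)
·← ok
·→ markday(d: 2299-03-23)
·← 2299-03-23
·→ dig(p: /cu/grabrux)
·← ok

Answer: 1938-10-31


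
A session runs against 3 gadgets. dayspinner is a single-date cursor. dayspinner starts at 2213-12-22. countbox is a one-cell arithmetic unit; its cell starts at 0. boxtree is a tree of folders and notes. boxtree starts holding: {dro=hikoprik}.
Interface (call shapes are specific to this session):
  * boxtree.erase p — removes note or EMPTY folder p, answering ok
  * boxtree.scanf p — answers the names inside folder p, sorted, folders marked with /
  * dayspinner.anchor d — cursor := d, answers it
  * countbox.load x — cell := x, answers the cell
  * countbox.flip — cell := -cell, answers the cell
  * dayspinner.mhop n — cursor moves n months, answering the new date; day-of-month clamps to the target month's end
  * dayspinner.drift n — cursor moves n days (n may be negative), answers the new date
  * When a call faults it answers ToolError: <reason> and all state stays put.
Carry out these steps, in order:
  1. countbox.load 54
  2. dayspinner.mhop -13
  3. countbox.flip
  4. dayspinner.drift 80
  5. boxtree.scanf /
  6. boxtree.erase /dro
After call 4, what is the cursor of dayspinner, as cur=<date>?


Do: countbox.load[x: 54]
See: 54
Do: dayspinner.mhop[n: -13]
See: 2212-11-22
Do: countbox.flip[]
See: -54
Do: dayspinner.drift[n: 80]
See: 2213-02-10
Do: boxtree.scanf[p: /]
See: [dro]
Do: boxtree.erase[p: /dro]
See: ok

Answer: cur=2213-02-10


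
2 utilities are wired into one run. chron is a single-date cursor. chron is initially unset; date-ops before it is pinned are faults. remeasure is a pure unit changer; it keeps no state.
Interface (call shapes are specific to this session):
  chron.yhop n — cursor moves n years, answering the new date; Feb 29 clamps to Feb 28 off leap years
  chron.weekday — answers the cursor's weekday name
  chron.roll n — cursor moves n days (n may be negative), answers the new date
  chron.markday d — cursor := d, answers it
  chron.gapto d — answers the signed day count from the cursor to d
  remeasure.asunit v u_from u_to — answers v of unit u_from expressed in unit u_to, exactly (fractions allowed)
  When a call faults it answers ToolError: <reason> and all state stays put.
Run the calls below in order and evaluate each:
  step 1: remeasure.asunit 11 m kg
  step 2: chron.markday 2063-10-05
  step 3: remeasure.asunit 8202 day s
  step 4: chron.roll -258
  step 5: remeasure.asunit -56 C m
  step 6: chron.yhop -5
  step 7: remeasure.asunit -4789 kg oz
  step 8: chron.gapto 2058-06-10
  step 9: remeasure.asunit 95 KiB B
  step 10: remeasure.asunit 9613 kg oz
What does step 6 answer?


# 1. remeasure.asunit(v=11, u_from=m, u_to=kg) -> ToolError: incompatible units
# 2. chron.markday(d=2063-10-05) -> 2063-10-05
# 3. remeasure.asunit(v=8202, u_from=day, u_to=s) -> 708652800
# 4. chron.roll(n=-258) -> 2063-01-20
# 5. remeasure.asunit(v=-56, u_from=C, u_to=m) -> ToolError: incompatible units
# 6. chron.yhop(n=-5) -> 2058-01-20
# 7. remeasure.asunit(v=-4789, u_from=kg, u_to=oz) -> -7662400000000/45359237
# 8. chron.gapto(d=2058-06-10) -> 141
# 9. remeasure.asunit(v=95, u_from=KiB, u_to=B) -> 97280
# 10. remeasure.asunit(v=9613, u_from=kg, u_to=oz) -> 15380800000000/45359237

Answer: 2058-01-20


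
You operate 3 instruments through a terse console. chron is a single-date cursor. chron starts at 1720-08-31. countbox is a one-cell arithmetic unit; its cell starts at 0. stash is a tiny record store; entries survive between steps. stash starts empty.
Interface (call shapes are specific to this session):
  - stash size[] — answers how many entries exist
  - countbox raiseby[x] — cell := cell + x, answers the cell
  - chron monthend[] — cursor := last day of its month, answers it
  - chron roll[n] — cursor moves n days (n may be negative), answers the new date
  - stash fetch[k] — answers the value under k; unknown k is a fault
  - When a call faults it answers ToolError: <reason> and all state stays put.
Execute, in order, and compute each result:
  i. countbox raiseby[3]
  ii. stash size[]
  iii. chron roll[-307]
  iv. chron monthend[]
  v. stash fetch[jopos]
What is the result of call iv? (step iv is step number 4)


Answer: 1719-10-31

Derivation:
-> countbox raiseby(3)
<- 3
-> stash size()
<- 0
-> chron roll(-307)
<- 1719-10-29
-> chron monthend()
<- 1719-10-31
-> stash fetch(jopos)
<- ToolError: no such key jopos


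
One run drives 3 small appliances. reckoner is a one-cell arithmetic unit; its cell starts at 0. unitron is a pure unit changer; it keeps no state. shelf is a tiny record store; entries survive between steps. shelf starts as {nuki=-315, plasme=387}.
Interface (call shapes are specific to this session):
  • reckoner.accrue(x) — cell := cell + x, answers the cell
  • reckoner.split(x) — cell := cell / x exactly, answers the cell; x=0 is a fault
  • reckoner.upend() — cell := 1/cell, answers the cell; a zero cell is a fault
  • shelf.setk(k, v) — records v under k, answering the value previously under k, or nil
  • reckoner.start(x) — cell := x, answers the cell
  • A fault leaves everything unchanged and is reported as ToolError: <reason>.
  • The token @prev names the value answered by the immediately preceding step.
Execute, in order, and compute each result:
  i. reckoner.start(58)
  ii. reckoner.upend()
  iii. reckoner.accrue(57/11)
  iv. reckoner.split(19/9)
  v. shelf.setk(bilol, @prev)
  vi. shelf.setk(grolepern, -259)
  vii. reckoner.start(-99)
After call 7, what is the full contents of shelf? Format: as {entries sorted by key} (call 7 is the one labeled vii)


Answer: {bilol=29853/12122, grolepern=-259, nuki=-315, plasme=387}

Derivation:
>>> reckoner.start x='58'
= 58
>>> reckoner.upend
= 1/58
>>> reckoner.accrue x='57/11'
= 3317/638
>>> reckoner.split x='19/9'
= 29853/12122
>>> shelf.setk k='bilol' v='@prev'
= nil
>>> shelf.setk k='grolepern' v='-259'
= nil
>>> reckoner.start x='-99'
= -99


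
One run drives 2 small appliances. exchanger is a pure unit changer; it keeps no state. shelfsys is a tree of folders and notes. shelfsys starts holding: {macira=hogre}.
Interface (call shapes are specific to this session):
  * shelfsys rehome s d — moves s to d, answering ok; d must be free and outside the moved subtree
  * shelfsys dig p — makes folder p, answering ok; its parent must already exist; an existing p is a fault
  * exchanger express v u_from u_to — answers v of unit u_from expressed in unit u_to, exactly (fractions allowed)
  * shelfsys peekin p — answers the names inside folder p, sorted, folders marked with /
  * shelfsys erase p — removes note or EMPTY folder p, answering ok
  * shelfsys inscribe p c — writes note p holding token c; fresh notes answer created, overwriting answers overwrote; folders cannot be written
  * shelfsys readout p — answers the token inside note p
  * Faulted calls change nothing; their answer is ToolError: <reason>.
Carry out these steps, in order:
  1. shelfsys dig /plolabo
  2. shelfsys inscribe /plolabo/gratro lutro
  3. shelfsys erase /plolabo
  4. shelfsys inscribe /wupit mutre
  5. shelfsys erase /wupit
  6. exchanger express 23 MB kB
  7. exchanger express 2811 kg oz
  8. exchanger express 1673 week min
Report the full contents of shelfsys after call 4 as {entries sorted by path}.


Answer: {macira=hogre, plolabo/, plolabo/gratro=lutro, wupit=mutre}

Derivation:
CALL shelfsys dig[/plolabo]
RET  ok
CALL shelfsys inscribe[/plolabo/gratro; lutro]
RET  created
CALL shelfsys erase[/plolabo]
RET  ToolError: not empty
CALL shelfsys inscribe[/wupit; mutre]
RET  created
CALL shelfsys erase[/wupit]
RET  ok
CALL exchanger express[23; MB; kB]
RET  23000
CALL exchanger express[2811; kg; oz]
RET  4497600000000/45359237
CALL exchanger express[1673; week; min]
RET  16863840


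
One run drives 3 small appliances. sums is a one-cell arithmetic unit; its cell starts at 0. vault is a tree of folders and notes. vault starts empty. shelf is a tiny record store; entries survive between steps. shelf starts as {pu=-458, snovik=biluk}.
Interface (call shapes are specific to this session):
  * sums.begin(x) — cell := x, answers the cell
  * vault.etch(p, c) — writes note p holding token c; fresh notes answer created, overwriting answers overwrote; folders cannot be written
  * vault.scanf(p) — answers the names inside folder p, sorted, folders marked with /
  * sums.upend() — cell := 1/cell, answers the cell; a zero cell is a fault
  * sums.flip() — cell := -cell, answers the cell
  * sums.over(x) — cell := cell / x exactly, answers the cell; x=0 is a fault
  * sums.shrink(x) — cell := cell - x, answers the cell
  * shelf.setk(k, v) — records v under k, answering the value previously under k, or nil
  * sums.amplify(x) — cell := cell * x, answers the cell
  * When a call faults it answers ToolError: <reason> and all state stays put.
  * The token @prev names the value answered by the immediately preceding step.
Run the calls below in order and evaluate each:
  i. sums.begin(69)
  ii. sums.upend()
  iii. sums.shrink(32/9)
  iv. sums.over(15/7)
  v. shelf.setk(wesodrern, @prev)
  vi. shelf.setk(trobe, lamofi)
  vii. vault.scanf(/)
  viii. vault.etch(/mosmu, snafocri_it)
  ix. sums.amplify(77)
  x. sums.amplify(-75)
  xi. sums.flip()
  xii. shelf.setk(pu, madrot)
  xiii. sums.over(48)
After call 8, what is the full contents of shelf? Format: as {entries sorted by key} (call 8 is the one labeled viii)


% sums.begin x=69
= 69
% sums.upend
= 1/69
% sums.shrink x=32/9
= -733/207
% sums.over x=15/7
= -5131/3105
% shelf.setk k=wesodrern v=@prev
= nil
% shelf.setk k=trobe v=lamofi
= nil
% vault.scanf p=/
= []
% vault.etch p=/mosmu c=snafocri_it
= created
% sums.amplify x=77
= -395087/3105
% sums.amplify x=-75
= 1975435/207
% sums.flip
= -1975435/207
% shelf.setk k=pu v=madrot
= -458
% sums.over x=48
= -1975435/9936

Answer: {pu=-458, snovik=biluk, trobe=lamofi, wesodrern=-5131/3105}


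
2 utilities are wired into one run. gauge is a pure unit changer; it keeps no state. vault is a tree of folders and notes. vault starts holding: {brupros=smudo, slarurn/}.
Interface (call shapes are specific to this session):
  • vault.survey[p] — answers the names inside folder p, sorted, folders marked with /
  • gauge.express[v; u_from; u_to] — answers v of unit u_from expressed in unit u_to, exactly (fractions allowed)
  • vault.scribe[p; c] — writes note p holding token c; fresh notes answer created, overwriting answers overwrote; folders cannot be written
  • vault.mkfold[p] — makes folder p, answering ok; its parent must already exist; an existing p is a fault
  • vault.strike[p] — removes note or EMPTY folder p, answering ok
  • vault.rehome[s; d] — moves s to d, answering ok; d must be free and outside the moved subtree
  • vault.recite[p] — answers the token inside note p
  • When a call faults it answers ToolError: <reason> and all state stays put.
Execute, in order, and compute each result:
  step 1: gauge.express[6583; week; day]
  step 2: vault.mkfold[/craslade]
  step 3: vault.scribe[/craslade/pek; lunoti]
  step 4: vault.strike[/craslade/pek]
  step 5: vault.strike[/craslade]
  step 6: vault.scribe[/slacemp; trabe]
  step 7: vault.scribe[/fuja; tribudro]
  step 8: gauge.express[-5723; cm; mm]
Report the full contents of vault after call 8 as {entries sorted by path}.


Answer: {brupros=smudo, fuja=tribudro, slacemp=trabe, slarurn/}

Derivation:
==> gauge.express(v='6583', u_from='week', u_to='day')
<== 46081
==> vault.mkfold(p='/craslade')
<== ok
==> vault.scribe(p='/craslade/pek', c='lunoti')
<== created
==> vault.strike(p='/craslade/pek')
<== ok
==> vault.strike(p='/craslade')
<== ok
==> vault.scribe(p='/slacemp', c='trabe')
<== created
==> vault.scribe(p='/fuja', c='tribudro')
<== created
==> gauge.express(v='-5723', u_from='cm', u_to='mm')
<== -57230


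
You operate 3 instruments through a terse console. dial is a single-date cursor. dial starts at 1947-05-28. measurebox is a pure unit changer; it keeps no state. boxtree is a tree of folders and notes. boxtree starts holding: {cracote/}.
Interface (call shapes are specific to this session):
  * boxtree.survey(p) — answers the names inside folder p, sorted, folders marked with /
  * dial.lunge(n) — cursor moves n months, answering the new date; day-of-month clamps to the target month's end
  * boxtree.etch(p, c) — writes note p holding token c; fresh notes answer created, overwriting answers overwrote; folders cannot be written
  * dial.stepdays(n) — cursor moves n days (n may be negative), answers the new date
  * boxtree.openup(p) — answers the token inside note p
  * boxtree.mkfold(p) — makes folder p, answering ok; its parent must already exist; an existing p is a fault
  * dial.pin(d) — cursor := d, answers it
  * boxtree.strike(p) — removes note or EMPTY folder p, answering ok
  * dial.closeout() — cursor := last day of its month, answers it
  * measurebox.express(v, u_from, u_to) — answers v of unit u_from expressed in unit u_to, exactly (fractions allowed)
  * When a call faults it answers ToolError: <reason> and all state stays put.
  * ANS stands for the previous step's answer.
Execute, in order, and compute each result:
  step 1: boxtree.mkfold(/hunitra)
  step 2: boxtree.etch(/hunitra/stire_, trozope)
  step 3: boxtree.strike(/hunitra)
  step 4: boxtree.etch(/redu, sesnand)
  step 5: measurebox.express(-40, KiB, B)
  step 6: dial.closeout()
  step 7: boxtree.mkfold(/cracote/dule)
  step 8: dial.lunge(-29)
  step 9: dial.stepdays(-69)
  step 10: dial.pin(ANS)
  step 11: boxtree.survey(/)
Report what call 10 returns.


Act: boxtree.mkfold[p→/hunitra]
Obs: ok
Act: boxtree.etch[p→/hunitra/stire_; c→trozope]
Obs: created
Act: boxtree.strike[p→/hunitra]
Obs: ToolError: not empty
Act: boxtree.etch[p→/redu; c→sesnand]
Obs: created
Act: measurebox.express[v→-40; u_from→KiB; u_to→B]
Obs: -40960
Act: dial.closeout[]
Obs: 1947-05-31
Act: boxtree.mkfold[p→/cracote/dule]
Obs: ok
Act: dial.lunge[n→-29]
Obs: 1944-12-31
Act: dial.stepdays[n→-69]
Obs: 1944-10-23
Act: dial.pin[d→ANS]
Obs: 1944-10-23
Act: boxtree.survey[p→/]
Obs: [cracote/, hunitra/, redu]

Answer: 1944-10-23


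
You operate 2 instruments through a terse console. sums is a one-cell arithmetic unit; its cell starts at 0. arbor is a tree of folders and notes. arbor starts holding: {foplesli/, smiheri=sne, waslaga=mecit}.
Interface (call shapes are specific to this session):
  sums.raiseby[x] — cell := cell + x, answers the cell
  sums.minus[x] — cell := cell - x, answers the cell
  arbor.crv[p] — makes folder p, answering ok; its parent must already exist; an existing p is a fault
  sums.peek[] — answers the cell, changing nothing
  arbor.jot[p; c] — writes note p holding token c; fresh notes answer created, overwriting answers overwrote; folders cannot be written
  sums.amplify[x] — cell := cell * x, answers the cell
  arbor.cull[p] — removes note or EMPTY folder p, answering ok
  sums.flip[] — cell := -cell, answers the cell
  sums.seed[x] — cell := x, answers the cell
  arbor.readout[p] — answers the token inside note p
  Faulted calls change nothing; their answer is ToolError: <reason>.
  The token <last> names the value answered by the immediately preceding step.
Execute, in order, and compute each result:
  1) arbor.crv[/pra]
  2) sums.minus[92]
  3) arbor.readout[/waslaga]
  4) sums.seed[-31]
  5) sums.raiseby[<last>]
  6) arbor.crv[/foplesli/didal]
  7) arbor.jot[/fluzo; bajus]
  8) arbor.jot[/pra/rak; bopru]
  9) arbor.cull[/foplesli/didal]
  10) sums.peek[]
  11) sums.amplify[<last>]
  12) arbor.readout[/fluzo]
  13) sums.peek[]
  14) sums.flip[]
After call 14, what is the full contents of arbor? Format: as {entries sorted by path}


-> crv(p: /pra)
<- ok
-> minus(x: 92)
<- -92
-> readout(p: /waslaga)
<- mecit
-> seed(x: -31)
<- -31
-> raiseby(x: <last>)
<- -62
-> crv(p: /foplesli/didal)
<- ok
-> jot(p: /fluzo, c: bajus)
<- created
-> jot(p: /pra/rak, c: bopru)
<- created
-> cull(p: /foplesli/didal)
<- ok
-> peek()
<- -62
-> amplify(x: <last>)
<- 3844
-> readout(p: /fluzo)
<- bajus
-> peek()
<- 3844
-> flip()
<- -3844

Answer: {fluzo=bajus, foplesli/, pra/, pra/rak=bopru, smiheri=sne, waslaga=mecit}


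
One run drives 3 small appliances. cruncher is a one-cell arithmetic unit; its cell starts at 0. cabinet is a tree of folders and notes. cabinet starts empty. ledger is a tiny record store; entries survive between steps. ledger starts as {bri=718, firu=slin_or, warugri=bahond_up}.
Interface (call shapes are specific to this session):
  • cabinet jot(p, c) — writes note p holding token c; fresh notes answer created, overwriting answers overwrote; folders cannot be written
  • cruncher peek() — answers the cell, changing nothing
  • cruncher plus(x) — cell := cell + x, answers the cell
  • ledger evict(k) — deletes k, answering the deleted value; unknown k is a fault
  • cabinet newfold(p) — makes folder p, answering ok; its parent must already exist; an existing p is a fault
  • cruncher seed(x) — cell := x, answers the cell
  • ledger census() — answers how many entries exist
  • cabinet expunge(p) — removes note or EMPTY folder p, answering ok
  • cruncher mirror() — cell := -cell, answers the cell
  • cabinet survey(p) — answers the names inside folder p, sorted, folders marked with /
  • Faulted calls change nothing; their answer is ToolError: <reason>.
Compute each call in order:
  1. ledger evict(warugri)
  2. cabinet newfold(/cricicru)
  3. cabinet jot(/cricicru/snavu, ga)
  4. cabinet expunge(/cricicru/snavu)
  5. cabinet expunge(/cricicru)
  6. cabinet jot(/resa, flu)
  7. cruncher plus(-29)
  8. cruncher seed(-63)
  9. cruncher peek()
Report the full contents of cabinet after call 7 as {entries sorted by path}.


CALL ledger evict[k→warugri]
RET  bahond_up
CALL cabinet newfold[p→/cricicru]
RET  ok
CALL cabinet jot[p→/cricicru/snavu; c→ga]
RET  created
CALL cabinet expunge[p→/cricicru/snavu]
RET  ok
CALL cabinet expunge[p→/cricicru]
RET  ok
CALL cabinet jot[p→/resa; c→flu]
RET  created
CALL cruncher plus[x→-29]
RET  -29
CALL cruncher seed[x→-63]
RET  -63
CALL cruncher peek[]
RET  -63

Answer: {resa=flu}


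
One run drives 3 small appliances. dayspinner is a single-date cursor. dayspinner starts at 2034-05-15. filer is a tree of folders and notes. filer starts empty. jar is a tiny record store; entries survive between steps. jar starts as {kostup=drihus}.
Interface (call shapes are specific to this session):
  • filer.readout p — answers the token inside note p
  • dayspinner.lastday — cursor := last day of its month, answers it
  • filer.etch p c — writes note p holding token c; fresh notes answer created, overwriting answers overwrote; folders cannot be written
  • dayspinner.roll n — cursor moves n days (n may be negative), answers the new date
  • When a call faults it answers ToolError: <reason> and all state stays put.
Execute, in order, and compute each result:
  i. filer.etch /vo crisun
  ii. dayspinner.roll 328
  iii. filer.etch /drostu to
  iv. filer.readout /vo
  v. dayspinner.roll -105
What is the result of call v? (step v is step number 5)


==> filer.etch(p='/vo', c='crisun')
<== created
==> dayspinner.roll(n='328')
<== 2035-04-08
==> filer.etch(p='/drostu', c='to')
<== created
==> filer.readout(p='/vo')
<== crisun
==> dayspinner.roll(n='-105')
<== 2034-12-24

Answer: 2034-12-24


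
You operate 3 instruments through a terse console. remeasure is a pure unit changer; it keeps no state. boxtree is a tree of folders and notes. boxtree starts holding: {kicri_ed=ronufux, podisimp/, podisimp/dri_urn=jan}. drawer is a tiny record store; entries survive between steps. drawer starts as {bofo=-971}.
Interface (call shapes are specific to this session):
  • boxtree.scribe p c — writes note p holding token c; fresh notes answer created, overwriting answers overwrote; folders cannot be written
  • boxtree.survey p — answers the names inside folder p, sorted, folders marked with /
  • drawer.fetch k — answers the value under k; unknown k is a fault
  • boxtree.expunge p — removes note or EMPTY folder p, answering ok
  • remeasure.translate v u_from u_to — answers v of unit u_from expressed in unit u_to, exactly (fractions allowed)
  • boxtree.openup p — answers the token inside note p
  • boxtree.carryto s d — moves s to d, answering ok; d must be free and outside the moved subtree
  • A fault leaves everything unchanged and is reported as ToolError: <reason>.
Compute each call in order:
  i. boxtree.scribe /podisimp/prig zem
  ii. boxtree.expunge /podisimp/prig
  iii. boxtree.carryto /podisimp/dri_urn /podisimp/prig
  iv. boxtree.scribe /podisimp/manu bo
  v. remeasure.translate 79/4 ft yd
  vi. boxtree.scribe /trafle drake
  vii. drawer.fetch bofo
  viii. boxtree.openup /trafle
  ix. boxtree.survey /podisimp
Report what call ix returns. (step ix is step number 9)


Answer: [manu, prig]

Derivation:
% boxtree.scribe(p=/podisimp/prig, c=zem) : created
% boxtree.expunge(p=/podisimp/prig) : ok
% boxtree.carryto(s=/podisimp/dri_urn, d=/podisimp/prig) : ok
% boxtree.scribe(p=/podisimp/manu, c=bo) : created
% remeasure.translate(v=79/4, u_from=ft, u_to=yd) : 79/12
% boxtree.scribe(p=/trafle, c=drake) : created
% drawer.fetch(k=bofo) : -971
% boxtree.openup(p=/trafle) : drake
% boxtree.survey(p=/podisimp) : [manu, prig]


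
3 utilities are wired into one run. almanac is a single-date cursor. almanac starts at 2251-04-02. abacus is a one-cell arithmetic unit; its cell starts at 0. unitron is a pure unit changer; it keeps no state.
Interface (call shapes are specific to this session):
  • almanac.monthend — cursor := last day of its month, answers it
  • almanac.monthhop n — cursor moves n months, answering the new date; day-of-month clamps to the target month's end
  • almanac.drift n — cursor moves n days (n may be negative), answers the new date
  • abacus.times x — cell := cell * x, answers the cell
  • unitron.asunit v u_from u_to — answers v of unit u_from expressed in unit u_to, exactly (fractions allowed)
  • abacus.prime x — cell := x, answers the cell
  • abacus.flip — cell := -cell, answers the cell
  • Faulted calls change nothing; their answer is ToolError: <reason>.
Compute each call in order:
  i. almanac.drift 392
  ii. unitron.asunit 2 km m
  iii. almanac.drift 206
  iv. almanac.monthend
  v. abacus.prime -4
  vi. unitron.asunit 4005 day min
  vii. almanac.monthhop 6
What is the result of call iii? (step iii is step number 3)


Step: drift[n→392]
Result: 2252-04-28
Step: asunit[v→2; u_from→km; u_to→m]
Result: 2000
Step: drift[n→206]
Result: 2252-11-20
Step: monthend[]
Result: 2252-11-30
Step: prime[x→-4]
Result: -4
Step: asunit[v→4005; u_from→day; u_to→min]
Result: 5767200
Step: monthhop[n→6]
Result: 2253-05-30

Answer: 2252-11-20


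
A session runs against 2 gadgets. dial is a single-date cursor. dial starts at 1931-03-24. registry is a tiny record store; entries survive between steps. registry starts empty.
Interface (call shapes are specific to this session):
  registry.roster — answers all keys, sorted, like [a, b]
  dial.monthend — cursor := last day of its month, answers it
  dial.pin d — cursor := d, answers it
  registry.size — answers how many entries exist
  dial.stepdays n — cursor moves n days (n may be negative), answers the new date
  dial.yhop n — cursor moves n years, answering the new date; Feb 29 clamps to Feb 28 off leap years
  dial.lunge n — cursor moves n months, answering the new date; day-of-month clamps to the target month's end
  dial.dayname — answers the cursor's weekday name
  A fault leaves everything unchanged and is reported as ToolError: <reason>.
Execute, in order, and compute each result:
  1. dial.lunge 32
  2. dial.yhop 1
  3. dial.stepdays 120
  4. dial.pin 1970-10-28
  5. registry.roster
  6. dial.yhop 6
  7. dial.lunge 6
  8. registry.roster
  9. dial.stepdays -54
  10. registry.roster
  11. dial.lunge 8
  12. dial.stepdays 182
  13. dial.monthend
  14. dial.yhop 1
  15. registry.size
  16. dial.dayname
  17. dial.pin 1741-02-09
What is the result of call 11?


·→ dial.lunge(n='32')
·← 1933-11-24
·→ dial.yhop(n='1')
·← 1934-11-24
·→ dial.stepdays(n='120')
·← 1935-03-24
·→ dial.pin(d='1970-10-28')
·← 1970-10-28
·→ registry.roster()
·← []
·→ dial.yhop(n='6')
·← 1976-10-28
·→ dial.lunge(n='6')
·← 1977-04-28
·→ registry.roster()
·← []
·→ dial.stepdays(n='-54')
·← 1977-03-05
·→ registry.roster()
·← []
·→ dial.lunge(n='8')
·← 1977-11-05
·→ dial.stepdays(n='182')
·← 1978-05-06
·→ dial.monthend()
·← 1978-05-31
·→ dial.yhop(n='1')
·← 1979-05-31
·→ registry.size()
·← 0
·→ dial.dayname()
·← Thursday
·→ dial.pin(d='1741-02-09')
·← 1741-02-09

Answer: 1977-11-05


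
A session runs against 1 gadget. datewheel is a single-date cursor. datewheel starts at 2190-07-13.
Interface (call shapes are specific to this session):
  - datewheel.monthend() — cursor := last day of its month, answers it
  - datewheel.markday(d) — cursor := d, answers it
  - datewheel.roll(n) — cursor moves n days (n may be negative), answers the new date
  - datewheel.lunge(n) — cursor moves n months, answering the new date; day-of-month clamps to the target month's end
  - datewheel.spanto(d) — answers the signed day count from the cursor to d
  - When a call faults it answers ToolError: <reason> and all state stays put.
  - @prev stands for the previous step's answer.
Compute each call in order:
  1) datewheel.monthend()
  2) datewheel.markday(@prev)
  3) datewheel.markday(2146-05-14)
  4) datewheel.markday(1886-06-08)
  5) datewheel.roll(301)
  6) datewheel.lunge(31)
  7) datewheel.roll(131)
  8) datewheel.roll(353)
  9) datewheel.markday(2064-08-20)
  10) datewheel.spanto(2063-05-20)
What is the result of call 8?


Answer: 1891-03-04

Derivation:
==> datewheel.monthend()
<== 2190-07-31
==> datewheel.markday(d='@prev')
<== 2190-07-31
==> datewheel.markday(d='2146-05-14')
<== 2146-05-14
==> datewheel.markday(d='1886-06-08')
<== 1886-06-08
==> datewheel.roll(n='301')
<== 1887-04-05
==> datewheel.lunge(n='31')
<== 1889-11-05
==> datewheel.roll(n='131')
<== 1890-03-16
==> datewheel.roll(n='353')
<== 1891-03-04
==> datewheel.markday(d='2064-08-20')
<== 2064-08-20
==> datewheel.spanto(d='2063-05-20')
<== -458


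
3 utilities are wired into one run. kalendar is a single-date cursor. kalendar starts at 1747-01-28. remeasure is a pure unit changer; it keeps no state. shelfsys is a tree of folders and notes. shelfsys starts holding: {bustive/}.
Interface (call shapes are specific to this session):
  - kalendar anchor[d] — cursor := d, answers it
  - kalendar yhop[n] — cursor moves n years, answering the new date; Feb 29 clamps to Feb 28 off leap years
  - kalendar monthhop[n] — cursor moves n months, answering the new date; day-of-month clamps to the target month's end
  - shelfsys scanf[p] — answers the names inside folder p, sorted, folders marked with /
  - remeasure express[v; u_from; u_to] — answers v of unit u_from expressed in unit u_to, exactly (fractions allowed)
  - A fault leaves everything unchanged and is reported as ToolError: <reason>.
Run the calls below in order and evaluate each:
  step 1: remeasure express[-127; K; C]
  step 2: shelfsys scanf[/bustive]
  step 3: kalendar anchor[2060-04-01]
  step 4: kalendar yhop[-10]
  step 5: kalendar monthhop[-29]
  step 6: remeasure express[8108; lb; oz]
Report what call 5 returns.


Answer: 2047-11-01

Derivation:
CALL remeasure express[v=-127; u_from=K; u_to=C]
RET  -8003/20
CALL shelfsys scanf[p=/bustive]
RET  []
CALL kalendar anchor[d=2060-04-01]
RET  2060-04-01
CALL kalendar yhop[n=-10]
RET  2050-04-01
CALL kalendar monthhop[n=-29]
RET  2047-11-01
CALL remeasure express[v=8108; u_from=lb; u_to=oz]
RET  129728


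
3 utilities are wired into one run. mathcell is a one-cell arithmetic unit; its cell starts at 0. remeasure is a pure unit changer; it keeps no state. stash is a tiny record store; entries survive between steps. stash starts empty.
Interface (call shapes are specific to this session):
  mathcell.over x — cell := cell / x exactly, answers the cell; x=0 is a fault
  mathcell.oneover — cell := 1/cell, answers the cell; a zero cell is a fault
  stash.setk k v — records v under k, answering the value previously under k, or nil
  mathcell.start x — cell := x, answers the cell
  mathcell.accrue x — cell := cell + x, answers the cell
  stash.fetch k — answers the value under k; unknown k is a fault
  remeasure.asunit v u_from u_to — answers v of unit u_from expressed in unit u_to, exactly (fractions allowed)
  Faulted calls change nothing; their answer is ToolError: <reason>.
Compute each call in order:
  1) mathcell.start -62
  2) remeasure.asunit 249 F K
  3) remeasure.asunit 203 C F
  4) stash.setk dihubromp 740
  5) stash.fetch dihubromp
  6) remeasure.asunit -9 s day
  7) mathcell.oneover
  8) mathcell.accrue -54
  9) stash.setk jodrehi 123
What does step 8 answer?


==> mathcell.start(x: -62)
<== -62
==> remeasure.asunit(v: 249, u_from: F, u_to: K)
<== 70867/180
==> remeasure.asunit(v: 203, u_from: C, u_to: F)
<== 1987/5
==> stash.setk(k: dihubromp, v: 740)
<== nil
==> stash.fetch(k: dihubromp)
<== 740
==> remeasure.asunit(v: -9, u_from: s, u_to: day)
<== -1/9600
==> mathcell.oneover()
<== -1/62
==> mathcell.accrue(x: -54)
<== -3349/62
==> stash.setk(k: jodrehi, v: 123)
<== nil

Answer: -3349/62
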